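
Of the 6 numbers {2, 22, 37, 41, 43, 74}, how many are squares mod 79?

(2/79) = +1 → QR.
(22/79) = +1 → QR.
(37/79) = -1 → non-residue.
(41/79) = -1 → non-residue.
(43/79) = -1 → non-residue.
(74/79) = -1 → non-residue.
Total quadratic residues among the 6: 2.

2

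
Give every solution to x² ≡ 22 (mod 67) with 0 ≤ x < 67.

25, 42

Since 67 ≡ 3 (mod 4), a square root of 22 is 22^((67+1)/4) = 22^17 mod 67.
Repeated squaring: 22^2≡15, 22^4≡24, 22^8≡40, 22^16≡59 (mod 67).
22^17 = 22^(16+1) ≡ 25 (mod 67).
Check: 25² = 625 ≡ 22 (mod 67). The two roots are 25 and 42.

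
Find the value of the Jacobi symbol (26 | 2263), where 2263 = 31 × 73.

1

Pull out 2: since 2263 ≡ 7 (mod 8), (2/2263) = +1.
Reciprocity: 13 ≡ 1 and 2263 ≡ 3 (mod 4), so (13/2263) = +(2263/13).
Reduce top mod 13: now compute (1/13).
Reached (1/13) = 1. Collecting the sign flips along the way, the symbol is +1.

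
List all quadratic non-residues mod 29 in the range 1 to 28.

2, 3, 8, 10, 11, 12, 14, 15, 17, 18, 19, 21, 26, 27

Square k = 1,…,14 (k and 29−k give the same square):
1²=1, 2²=4, 3²=9, 4²=16, 5²=25, 6²≡7, 7²≡20, 8²≡6, 9²≡23, 10²≡13, 11²≡5, 12²≡28, 13²≡24, 14²≡22 (mod 29).
The residues are {1, 4, 5, 6, 7, 9, 13, 16, 20, 22, 23, 24, 25, 28}; the non-residues are the remaining 14 nonzero classes.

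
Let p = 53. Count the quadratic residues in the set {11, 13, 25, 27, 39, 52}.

(11/53) = +1 → QR.
(13/53) = +1 → QR.
(25/53) = +1 → QR.
(27/53) = -1 → non-residue.
(39/53) = -1 → non-residue.
(52/53) = +1 → QR.
Total quadratic residues among the 6: 4.

4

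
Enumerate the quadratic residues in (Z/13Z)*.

Square k = 1,…,6 (k and 13−k give the same square):
1²=1, 2²=4, 3²=9, 4²≡3, 5²≡12, 6²≡10 (mod 13).
So the quadratic residues mod 13 are {1, 3, 4, 9, 10, 12}.

1,3,4,9,10,12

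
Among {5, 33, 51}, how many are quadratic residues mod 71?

(5/71) = +1 → QR.
(33/71) = -1 → non-residue.
(51/71) = -1 → non-residue.
Total quadratic residues among the 3: 1.

1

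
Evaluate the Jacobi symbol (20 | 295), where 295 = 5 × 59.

Pull out 2^2: since 295 ≡ 7 (mod 8), (2/295) = +1, so (2/295)^2 = +1.
Reciprocity: 5 ≡ 1 and 295 ≡ 3 (mod 4), so (5/295) = +(295/5).
Reduce top mod 5: now compute (0/5).
Top reduces to 0: gcd > 1, so the symbol is 0.

0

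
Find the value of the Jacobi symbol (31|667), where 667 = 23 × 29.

-1

Reciprocity: 31 ≡ 3 and 667 ≡ 3 (mod 4), so (31/667) = −(667/31).
Reduce top mod 31: now compute (16/31).
Pull out 2^4: since 31 ≡ 7 (mod 8), (2/31) = +1, so (2/31)^4 = +1.
Reached (1/31) = 1. Collecting the sign flips along the way, the symbol is -1.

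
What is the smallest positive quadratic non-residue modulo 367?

3

(2/367) = +1, so 2 is a residue.
(3/367) = −1, so 3 is the smallest positive non-residue mod 367.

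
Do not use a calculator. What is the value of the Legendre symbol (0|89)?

Top reduces to 0: gcd > 1, so the symbol is 0.

0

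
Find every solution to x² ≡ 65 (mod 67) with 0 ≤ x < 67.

Since 67 ≡ 3 (mod 4), a square root of 65 is 65^((67+1)/4) = 65^17 mod 67.
Repeated squaring: 65^2≡4, 65^4≡16, 65^8≡55, 65^16≡10 (mod 67).
65^17 = 65^(16+1) ≡ 47 (mod 67).
Check: 47² = 2209 ≡ 65 (mod 67). The two roots are 20 and 47.

20, 47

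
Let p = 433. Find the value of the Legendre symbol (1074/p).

1

First reduce: 1074 ≡ 208 (mod 433).
Pull out 2^4: since 433 ≡ 1 (mod 8), (2/433) = +1, so (2/433)^4 = +1.
Reciprocity: 13 ≡ 1 and 433 ≡ 1 (mod 4), so (13/433) = +(433/13).
Reduce top mod 13: now compute (4/13).
Pull out 2^2: since 13 ≡ 5 (mod 8), (2/13) = -1, so (2/13)^2 = +1.
Reached (1/13) = 1. Collecting the sign flips along the way, the symbol is +1.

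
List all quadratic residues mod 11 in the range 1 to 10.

1,3,4,5,9

Square k = 1,…,5 (k and 11−k give the same square):
1²=1, 2²=4, 3²=9, 4²≡5, 5²≡3 (mod 11).
So the quadratic residues mod 11 are {1, 3, 4, 5, 9}.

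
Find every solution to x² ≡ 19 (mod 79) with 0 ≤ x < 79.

16, 63

Since 79 ≡ 3 (mod 4), a square root of 19 is 19^((79+1)/4) = 19^20 mod 79.
Repeated squaring: 19^2≡45, 19^4≡50, 19^8≡51, 19^16≡73 (mod 79).
19^20 = 19^(16+4) ≡ 16 (mod 79).
Check: 16² = 256 ≡ 19 (mod 79). The two roots are 16 and 63.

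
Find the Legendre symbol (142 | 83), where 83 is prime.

First reduce: 142 ≡ 59 (mod 83).
Reciprocity: 59 ≡ 3 and 83 ≡ 3 (mod 4), so (59/83) = −(83/59).
Reduce top mod 59: now compute (24/59).
Pull out 2^3: since 59 ≡ 3 (mod 8), (2/59) = -1, so (2/59)^3 = -1.
Reciprocity: 3 ≡ 3 and 59 ≡ 3 (mod 4), so (3/59) = −(59/3).
Reduce top mod 3: now compute (2/3).
Pull out 2: since 3 ≡ 3 (mod 8), (2/3) = -1.
Reached (1/3) = 1. Collecting the sign flips along the way, the symbol is +1.

1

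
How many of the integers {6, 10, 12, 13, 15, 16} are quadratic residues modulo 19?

(6/19) = +1 → QR.
(10/19) = -1 → non-residue.
(12/19) = -1 → non-residue.
(13/19) = -1 → non-residue.
(15/19) = -1 → non-residue.
(16/19) = +1 → QR.
Total quadratic residues among the 6: 2.

2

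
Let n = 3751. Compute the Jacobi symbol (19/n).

Reciprocity: 19 ≡ 3 and 3751 ≡ 3 (mod 4), so (19/3751) = −(3751/19).
Reduce top mod 19: now compute (8/19).
Pull out 2^3: since 19 ≡ 3 (mod 8), (2/19) = -1, so (2/19)^3 = -1.
Reached (1/19) = 1. Collecting the sign flips along the way, the symbol is +1.

1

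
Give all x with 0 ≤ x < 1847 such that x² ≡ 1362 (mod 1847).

181, 1666

Since 1847 ≡ 3 (mod 4), a square root of 1362 is 1362^((1847+1)/4) = 1362^462 mod 1847.
Repeated squaring: 1362^2≡656, 1362^4≡1832, 1362^8≡225, 1362^16≡756, 1362^32≡813, 1362^64≡1590, 1362^128≡1404, 1362^256≡467 (mod 1847).
1362^462 = 1362^(256+128+64+8+4+2) ≡ 181 (mod 1847).
Check: 181² = 32761 ≡ 1362 (mod 1847). The two roots are 181 and 1666.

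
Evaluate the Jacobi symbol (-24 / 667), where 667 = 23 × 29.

First reduce: -24 ≡ 643 (mod 667).
Reciprocity: 643 ≡ 3 and 667 ≡ 3 (mod 4), so (643/667) = −(667/643).
Reduce top mod 643: now compute (24/643).
Pull out 2^3: since 643 ≡ 3 (mod 8), (2/643) = -1, so (2/643)^3 = -1.
Reciprocity: 3 ≡ 3 and 643 ≡ 3 (mod 4), so (3/643) = −(643/3).
Reduce top mod 3: now compute (1/3).
Reached (1/3) = 1. Collecting the sign flips along the way, the symbol is -1.

-1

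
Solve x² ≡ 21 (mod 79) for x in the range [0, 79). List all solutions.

10, 69

Since 79 ≡ 3 (mod 4), a square root of 21 is 21^((79+1)/4) = 21^20 mod 79.
Repeated squaring: 21^2≡46, 21^4≡62, 21^8≡52, 21^16≡18 (mod 79).
21^20 = 21^(16+4) ≡ 10 (mod 79).
Check: 10² = 100 ≡ 21 (mod 79). The two roots are 10 and 69.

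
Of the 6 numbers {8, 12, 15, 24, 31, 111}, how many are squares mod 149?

(8/149) = -1 → non-residue.
(12/149) = -1 → non-residue.
(15/149) = -1 → non-residue.
(24/149) = +1 → QR.
(31/149) = +1 → QR.
(111/149) = -1 → non-residue.
Total quadratic residues among the 6: 2.

2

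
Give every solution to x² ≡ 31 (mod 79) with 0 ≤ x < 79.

Since 79 ≡ 3 (mod 4), a square root of 31 is 31^((79+1)/4) = 31^20 mod 79.
Repeated squaring: 31^2≡13, 31^4≡11, 31^8≡42, 31^16≡26 (mod 79).
31^20 = 31^(16+4) ≡ 49 (mod 79).
Check: 49² = 2401 ≡ 31 (mod 79). The two roots are 30 and 49.

30, 49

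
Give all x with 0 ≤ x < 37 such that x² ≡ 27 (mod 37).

37 ≡ 1 (mod 4), so we find a root by search.
Trying successive values, 8² = 64 ≡ 27 (mod 37). The other root is 37 − 8 = 29.

8, 29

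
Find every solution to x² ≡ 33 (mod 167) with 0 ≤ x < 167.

Since 167 ≡ 3 (mod 4), a square root of 33 is 33^((167+1)/4) = 33^42 mod 167.
Repeated squaring: 33^2≡87, 33^4≡54, 33^8≡77, 33^16≡84, 33^32≡42 (mod 167).
33^42 = 33^(32+8+2) ≡ 130 (mod 167).
Check: 130² = 16900 ≡ 33 (mod 167). The two roots are 37 and 130.

37, 130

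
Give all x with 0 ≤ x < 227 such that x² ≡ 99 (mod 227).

107, 120

Since 227 ≡ 3 (mod 4), a square root of 99 is 99^((227+1)/4) = 99^57 mod 227.
Repeated squaring: 99^2≡40, 99^4≡11, 99^8≡121, 99^16≡113, 99^32≡57 (mod 227).
99^57 = 99^(32+16+8+1) ≡ 120 (mod 227).
Check: 120² = 14400 ≡ 99 (mod 227). The two roots are 107 and 120.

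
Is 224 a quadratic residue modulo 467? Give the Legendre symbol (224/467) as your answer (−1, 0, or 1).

-1

Pull out 2^5: since 467 ≡ 3 (mod 8), (2/467) = -1, so (2/467)^5 = -1.
Reciprocity: 7 ≡ 3 and 467 ≡ 3 (mod 4), so (7/467) = −(467/7).
Reduce top mod 7: now compute (5/7).
Reciprocity: 5 ≡ 1 and 7 ≡ 3 (mod 4), so (5/7) = +(7/5).
Reduce top mod 5: now compute (2/5).
Pull out 2: since 5 ≡ 5 (mod 8), (2/5) = -1.
Reached (1/5) = 1. Collecting the sign flips along the way, the symbol is -1.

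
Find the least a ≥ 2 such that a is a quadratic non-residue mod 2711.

(2/2711) = +1, so 2 is a residue.
(3/2711) = +1, so 3 is a residue.
(4/2711) = +1, so 4 is a residue.
(5/2711) = +1, so 5 is a residue.
(6/2711) = +1, so 6 is a residue.
(7/2711) = −1, so 7 is the smallest positive non-residue mod 2711.

7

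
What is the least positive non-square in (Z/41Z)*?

(2/41) = +1, so 2 is a residue.
(3/41) = −1, so 3 is the smallest positive non-residue mod 41.

3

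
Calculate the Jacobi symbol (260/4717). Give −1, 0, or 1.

1

Pull out 2^2: since 4717 ≡ 5 (mod 8), (2/4717) = -1, so (2/4717)^2 = +1.
Reciprocity: 65 ≡ 1 and 4717 ≡ 1 (mod 4), so (65/4717) = +(4717/65).
Reduce top mod 65: now compute (37/65).
Reciprocity: 37 ≡ 1 and 65 ≡ 1 (mod 4), so (37/65) = +(65/37).
Reduce top mod 37: now compute (28/37).
Pull out 2^2: since 37 ≡ 5 (mod 8), (2/37) = -1, so (2/37)^2 = +1.
Reciprocity: 7 ≡ 3 and 37 ≡ 1 (mod 4), so (7/37) = +(37/7).
Reduce top mod 7: now compute (2/7).
Pull out 2: since 7 ≡ 7 (mod 8), (2/7) = +1.
Reached (1/7) = 1. Collecting the sign flips along the way, the symbol is +1.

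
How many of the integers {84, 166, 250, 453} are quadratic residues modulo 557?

2

(84/557) = -1 → non-residue.
(166/557) = -1 → non-residue.
(250/557) = +1 → QR.
(453/557) = +1 → QR.
Total quadratic residues among the 4: 2.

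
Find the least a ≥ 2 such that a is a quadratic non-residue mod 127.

3

(2/127) = +1, so 2 is a residue.
(3/127) = −1, so 3 is the smallest positive non-residue mod 127.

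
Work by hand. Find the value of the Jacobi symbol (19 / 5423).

Reciprocity: 19 ≡ 3 and 5423 ≡ 3 (mod 4), so (19/5423) = −(5423/19).
Reduce top mod 19: now compute (8/19).
Pull out 2^3: since 19 ≡ 3 (mod 8), (2/19) = -1, so (2/19)^3 = -1.
Reached (1/19) = 1. Collecting the sign flips along the way, the symbol is +1.

1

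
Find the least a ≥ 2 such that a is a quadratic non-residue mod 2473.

5

(2/2473) = +1, so 2 is a residue.
(3/2473) = +1, so 3 is a residue.
(4/2473) = +1, so 4 is a residue.
(5/2473) = −1, so 5 is the smallest positive non-residue mod 2473.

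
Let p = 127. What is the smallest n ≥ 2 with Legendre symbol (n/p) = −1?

(2/127) = +1, so 2 is a residue.
(3/127) = −1, so 3 is the smallest positive non-residue mod 127.

3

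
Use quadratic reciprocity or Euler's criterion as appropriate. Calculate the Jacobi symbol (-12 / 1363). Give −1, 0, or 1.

1

First reduce: -12 ≡ 1351 (mod 1363).
Reciprocity: 1351 ≡ 3 and 1363 ≡ 3 (mod 4), so (1351/1363) = −(1363/1351).
Reduce top mod 1351: now compute (12/1351).
Pull out 2^2: since 1351 ≡ 7 (mod 8), (2/1351) = +1, so (2/1351)^2 = +1.
Reciprocity: 3 ≡ 3 and 1351 ≡ 3 (mod 4), so (3/1351) = −(1351/3).
Reduce top mod 3: now compute (1/3).
Reached (1/3) = 1. Collecting the sign flips along the way, the symbol is +1.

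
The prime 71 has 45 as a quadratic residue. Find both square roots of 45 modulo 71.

Since 71 ≡ 3 (mod 4), a square root of 45 is 45^((71+1)/4) = 45^18 mod 71.
Repeated squaring: 45^2≡37, 45^4≡20, 45^8≡45, 45^16≡37 (mod 71).
45^18 = 45^(16+2) ≡ 20 (mod 71).
Check: 20² = 400 ≡ 45 (mod 71). The two roots are 20 and 51.

20, 51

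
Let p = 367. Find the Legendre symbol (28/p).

1

Euler's criterion: (28/367) ≡ 28^183 (mod 367).
28^2 ≡ 50 (mod 367)
28^4 ≡ 298 (mod 367)
28^8 ≡ 357 (mod 367)
28^16 ≡ 100 (mod 367)
28^32 ≡ 91 (mod 367)
28^64 ≡ 207 (mod 367)
28^128 ≡ 277 (mod 367)
28^183 = 28^(128+32+16+4+2+1) ≡ 1 (mod 367).
Result is 1, so (28/367) = 1.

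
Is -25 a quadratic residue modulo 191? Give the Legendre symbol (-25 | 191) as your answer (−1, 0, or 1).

Euler's criterion: (-25/191) ≡ 166^95 (mod 191).
166^2 ≡ 52 (mod 191)
166^4 ≡ 30 (mod 191)
166^8 ≡ 136 (mod 191)
166^16 ≡ 160 (mod 191)
166^32 ≡ 6 (mod 191)
166^64 ≡ 36 (mod 191)
166^95 = 166^(64+16+8+4+2+1) ≡ 190 (mod 191).
Result is 190 ≡ −1, so (-25/191) = −1.

-1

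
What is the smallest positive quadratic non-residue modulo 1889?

3

(2/1889) = +1, so 2 is a residue.
(3/1889) = −1, so 3 is the smallest positive non-residue mod 1889.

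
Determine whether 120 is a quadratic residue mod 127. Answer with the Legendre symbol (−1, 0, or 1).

Pull out 2^3: since 127 ≡ 7 (mod 8), (2/127) = +1, so (2/127)^3 = +1.
Reciprocity: 15 ≡ 3 and 127 ≡ 3 (mod 4), so (15/127) = −(127/15).
Reduce top mod 15: now compute (7/15).
Reciprocity: 7 ≡ 3 and 15 ≡ 3 (mod 4), so (7/15) = −(15/7).
Reduce top mod 7: now compute (1/7).
Reached (1/7) = 1. Collecting the sign flips along the way, the symbol is +1.

1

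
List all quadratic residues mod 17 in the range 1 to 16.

Square k = 1,…,8 (k and 17−k give the same square):
1²=1, 2²=4, 3²=9, 4²=16, 5²≡8, 6²≡2, 7²≡15, 8²≡13 (mod 17).
So the quadratic residues mod 17 are {1, 2, 4, 8, 9, 13, 15, 16}.

1,2,4,8,9,13,15,16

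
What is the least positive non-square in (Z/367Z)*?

(2/367) = +1, so 2 is a residue.
(3/367) = −1, so 3 is the smallest positive non-residue mod 367.

3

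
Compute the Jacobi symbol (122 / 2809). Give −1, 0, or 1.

1

Pull out 2: since 2809 ≡ 1 (mod 8), (2/2809) = +1.
Reciprocity: 61 ≡ 1 and 2809 ≡ 1 (mod 4), so (61/2809) = +(2809/61).
Reduce top mod 61: now compute (3/61).
Reciprocity: 3 ≡ 3 and 61 ≡ 1 (mod 4), so (3/61) = +(61/3).
Reduce top mod 3: now compute (1/3).
Reached (1/3) = 1. Collecting the sign flips along the way, the symbol is +1.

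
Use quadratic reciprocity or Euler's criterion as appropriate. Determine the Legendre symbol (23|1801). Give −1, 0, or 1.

Reciprocity: 23 ≡ 3 and 1801 ≡ 1 (mod 4), so (23/1801) = +(1801/23).
Reduce top mod 23: now compute (7/23).
Reciprocity: 7 ≡ 3 and 23 ≡ 3 (mod 4), so (7/23) = −(23/7).
Reduce top mod 7: now compute (2/7).
Pull out 2: since 7 ≡ 7 (mod 8), (2/7) = +1.
Reached (1/7) = 1. Collecting the sign flips along the way, the symbol is -1.

-1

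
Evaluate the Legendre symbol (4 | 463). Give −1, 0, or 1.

1

Pull out 2^2: since 463 ≡ 7 (mod 8), (2/463) = +1, so (2/463)^2 = +1.
Reached (1/463) = 1. Collecting the sign flips along the way, the symbol is +1.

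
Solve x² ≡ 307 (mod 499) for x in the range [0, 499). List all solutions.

236, 263

Since 499 ≡ 3 (mod 4), a square root of 307 is 307^((499+1)/4) = 307^125 mod 499.
Repeated squaring: 307^2≡437, 307^4≡351, 307^8≡447, 307^16≡209, 307^32≡268, 307^64≡467 (mod 499).
307^125 = 307^(64+32+16+8+4+1) ≡ 263 (mod 499).
Check: 263² = 69169 ≡ 307 (mod 499). The two roots are 236 and 263.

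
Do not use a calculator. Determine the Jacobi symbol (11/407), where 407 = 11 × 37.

Reciprocity: 11 ≡ 3 and 407 ≡ 3 (mod 4), so (11/407) = −(407/11).
Reduce top mod 11: now compute (0/11).
Top reduces to 0: gcd > 1, so the symbol is 0.

0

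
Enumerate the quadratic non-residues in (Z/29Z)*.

2 3 8 10 11 12 14 15 17 18 19 21 26 27

Square k = 1,…,14 (k and 29−k give the same square):
1²=1, 2²=4, 3²=9, 4²=16, 5²=25, 6²≡7, 7²≡20, 8²≡6, 9²≡23, 10²≡13, 11²≡5, 12²≡28, 13²≡24, 14²≡22 (mod 29).
The residues are {1, 4, 5, 6, 7, 9, 13, 16, 20, 22, 23, 24, 25, 28}; the non-residues are the remaining 14 nonzero classes.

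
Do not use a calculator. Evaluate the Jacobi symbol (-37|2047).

-1

First reduce: -37 ≡ 2010 (mod 2047).
Pull out 2: since 2047 ≡ 7 (mod 8), (2/2047) = +1.
Reciprocity: 1005 ≡ 1 and 2047 ≡ 3 (mod 4), so (1005/2047) = +(2047/1005).
Reduce top mod 1005: now compute (37/1005).
Reciprocity: 37 ≡ 1 and 1005 ≡ 1 (mod 4), so (37/1005) = +(1005/37).
Reduce top mod 37: now compute (6/37).
Pull out 2: since 37 ≡ 5 (mod 8), (2/37) = -1.
Reciprocity: 3 ≡ 3 and 37 ≡ 1 (mod 4), so (3/37) = +(37/3).
Reduce top mod 3: now compute (1/3).
Reached (1/3) = 1. Collecting the sign flips along the way, the symbol is -1.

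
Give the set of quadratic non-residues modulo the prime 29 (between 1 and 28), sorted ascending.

2 3 8 10 11 12 14 15 17 18 19 21 26 27

Square k = 1,…,14 (k and 29−k give the same square):
1²=1, 2²=4, 3²=9, 4²=16, 5²=25, 6²≡7, 7²≡20, 8²≡6, 9²≡23, 10²≡13, 11²≡5, 12²≡28, 13²≡24, 14²≡22 (mod 29).
The residues are {1, 4, 5, 6, 7, 9, 13, 16, 20, 22, 23, 24, 25, 28}; the non-residues are the remaining 14 nonzero classes.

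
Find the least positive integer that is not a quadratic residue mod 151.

3

(2/151) = +1, so 2 is a residue.
(3/151) = −1, so 3 is the smallest positive non-residue mod 151.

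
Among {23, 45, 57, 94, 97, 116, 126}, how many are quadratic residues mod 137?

(23/137) = -1 → non-residue.
(45/137) = -1 → non-residue.
(57/137) = -1 → non-residue.
(94/137) = -1 → non-residue.
(97/137) = -1 → non-residue.
(116/137) = -1 → non-residue.
(126/137) = +1 → QR.
Total quadratic residues among the 7: 1.

1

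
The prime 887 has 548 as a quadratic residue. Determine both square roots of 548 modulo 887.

Since 887 ≡ 3 (mod 4), a square root of 548 is 548^((887+1)/4) = 548^222 mod 887.
Repeated squaring: 548^2≡498, 548^4≡531, 548^8≡782, 548^16≡381, 548^32≡580, 548^64≡227, 548^128≡83 (mod 887).
548^222 = 548^(128+64+16+8+4+2) ≡ 64 (mod 887).
Check: 64² = 4096 ≡ 548 (mod 887). The two roots are 64 and 823.

64, 823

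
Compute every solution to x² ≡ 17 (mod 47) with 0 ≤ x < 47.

8, 39

Since 47 ≡ 3 (mod 4), a square root of 17 is 17^((47+1)/4) = 17^12 mod 47.
Repeated squaring: 17^2≡7, 17^4≡2, 17^8≡4 (mod 47).
17^12 = 17^(8+4) ≡ 8 (mod 47).
Check: 8² = 64 ≡ 17 (mod 47). The two roots are 8 and 39.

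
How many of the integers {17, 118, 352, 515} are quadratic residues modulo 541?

3

(17/541) = -1 → non-residue.
(118/541) = +1 → QR.
(352/541) = +1 → QR.
(515/541) = +1 → QR.
Total quadratic residues among the 4: 3.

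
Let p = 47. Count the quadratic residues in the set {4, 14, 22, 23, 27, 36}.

(4/47) = +1 → QR.
(14/47) = +1 → QR.
(22/47) = -1 → non-residue.
(23/47) = -1 → non-residue.
(27/47) = +1 → QR.
(36/47) = +1 → QR.
Total quadratic residues among the 6: 4.

4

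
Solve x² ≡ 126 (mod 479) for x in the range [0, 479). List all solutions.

Since 479 ≡ 3 (mod 4), a square root of 126 is 126^((479+1)/4) = 126^120 mod 479.
Repeated squaring: 126^2≡69, 126^4≡450, 126^8≡362, 126^16≡277, 126^32≡89, 126^64≡257 (mod 479).
126^120 = 126^(64+32+16+8) ≡ 242 (mod 479).
Check: 242² = 58564 ≡ 126 (mod 479). The two roots are 237 and 242.

237, 242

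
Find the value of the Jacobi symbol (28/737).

1

Pull out 2^2: since 737 ≡ 1 (mod 8), (2/737) = +1, so (2/737)^2 = +1.
Reciprocity: 7 ≡ 3 and 737 ≡ 1 (mod 4), so (7/737) = +(737/7).
Reduce top mod 7: now compute (2/7).
Pull out 2: since 7 ≡ 7 (mod 8), (2/7) = +1.
Reached (1/7) = 1. Collecting the sign flips along the way, the symbol is +1.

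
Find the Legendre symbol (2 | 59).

-1

Euler's criterion: (2/59) ≡ 2^29 (mod 59).
2^2 ≡ 4 (mod 59)
2^4 ≡ 16 (mod 59)
2^8 ≡ 20 (mod 59)
2^16 ≡ 46 (mod 59)
2^29 = 2^(16+8+4+1) ≡ 58 (mod 59).
Result is 58 ≡ −1, so (2/59) = −1.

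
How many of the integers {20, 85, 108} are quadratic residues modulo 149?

(20/149) = +1 → QR.
(85/149) = +1 → QR.
(108/149) = -1 → non-residue.
Total quadratic residues among the 3: 2.

2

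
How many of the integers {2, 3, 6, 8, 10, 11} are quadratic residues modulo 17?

(2/17) = +1 → QR.
(3/17) = -1 → non-residue.
(6/17) = -1 → non-residue.
(8/17) = +1 → QR.
(10/17) = -1 → non-residue.
(11/17) = -1 → non-residue.
Total quadratic residues among the 6: 2.

2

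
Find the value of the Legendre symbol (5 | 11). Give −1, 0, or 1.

Euler's criterion: (5/11) ≡ 5^5 (mod 11).
5^2 ≡ 3 (mod 11)
5^4 ≡ 9 (mod 11)
5^5 = 5^(4+1) ≡ 1 (mod 11).
Result is 1, so (5/11) = 1.

1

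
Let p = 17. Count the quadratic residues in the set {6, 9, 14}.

(6/17) = -1 → non-residue.
(9/17) = +1 → QR.
(14/17) = -1 → non-residue.
Total quadratic residues among the 3: 1.

1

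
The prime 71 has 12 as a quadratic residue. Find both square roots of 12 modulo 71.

15, 56

Since 71 ≡ 3 (mod 4), a square root of 12 is 12^((71+1)/4) = 12^18 mod 71.
Repeated squaring: 12^2≡2, 12^4≡4, 12^8≡16, 12^16≡43 (mod 71).
12^18 = 12^(16+2) ≡ 15 (mod 71).
Check: 15² = 225 ≡ 12 (mod 71). The two roots are 15 and 56.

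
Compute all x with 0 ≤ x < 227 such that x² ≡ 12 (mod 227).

Since 227 ≡ 3 (mod 4), a square root of 12 is 12^((227+1)/4) = 12^57 mod 227.
Repeated squaring: 12^2≡144, 12^4≡79, 12^8≡112, 12^16≡59, 12^32≡76 (mod 227).
12^57 = 12^(32+16+8+1) ≡ 100 (mod 227).
Check: 100² = 10000 ≡ 12 (mod 227). The two roots are 100 and 127.

100, 127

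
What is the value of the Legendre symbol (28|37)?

1

Pull out 2^2: since 37 ≡ 5 (mod 8), (2/37) = -1, so (2/37)^2 = +1.
Reciprocity: 7 ≡ 3 and 37 ≡ 1 (mod 4), so (7/37) = +(37/7).
Reduce top mod 7: now compute (2/7).
Pull out 2: since 7 ≡ 7 (mod 8), (2/7) = +1.
Reached (1/7) = 1. Collecting the sign flips along the way, the symbol is +1.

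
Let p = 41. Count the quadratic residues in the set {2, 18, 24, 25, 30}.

(2/41) = +1 → QR.
(18/41) = +1 → QR.
(24/41) = -1 → non-residue.
(25/41) = +1 → QR.
(30/41) = -1 → non-residue.
Total quadratic residues among the 5: 3.

3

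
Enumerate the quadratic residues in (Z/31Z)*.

1 2 4 5 7 8 9 10 14 16 18 19 20 25 28

Square k = 1,…,15 (k and 31−k give the same square):
1²=1, 2²=4, 3²=9, 4²=16, 5²=25, 6²≡5, 7²≡18, 8²≡2, 9²≡19, 10²≡7, 11²≡28, 12²≡20, 13²≡14, 14²≡10, 15²≡8 (mod 31).
So the quadratic residues mod 31 are {1, 2, 4, 5, 7, 8, 9, 10, 14, 16, 18, 19, 20, 25, 28}.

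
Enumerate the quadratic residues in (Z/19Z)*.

Square k = 1,…,9 (k and 19−k give the same square):
1²=1, 2²=4, 3²=9, 4²=16, 5²≡6, 6²≡17, 7²≡11, 8²≡7, 9²≡5 (mod 19).
So the quadratic residues mod 19 are {1, 4, 5, 6, 7, 9, 11, 16, 17}.

1, 4, 5, 6, 7, 9, 11, 16, 17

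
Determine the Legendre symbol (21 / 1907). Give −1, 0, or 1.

Reciprocity: 21 ≡ 1 and 1907 ≡ 3 (mod 4), so (21/1907) = +(1907/21).
Reduce top mod 21: now compute (17/21).
Reciprocity: 17 ≡ 1 and 21 ≡ 1 (mod 4), so (17/21) = +(21/17).
Reduce top mod 17: now compute (4/17).
Pull out 2^2: since 17 ≡ 1 (mod 8), (2/17) = +1, so (2/17)^2 = +1.
Reached (1/17) = 1. Collecting the sign flips along the way, the symbol is +1.

1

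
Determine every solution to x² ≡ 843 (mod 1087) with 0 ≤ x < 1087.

Since 1087 ≡ 3 (mod 4), a square root of 843 is 843^((1087+1)/4) = 843^272 mod 1087.
Repeated squaring: 843^2≡838, 843^4≡42, 843^8≡677, 843^16≡702, 843^32≡393, 843^64≡95, 843^128≡329, 843^256≡628 (mod 1087).
843^272 = 843^(256+16) ≡ 621 (mod 1087).
Check: 621² = 385641 ≡ 843 (mod 1087). The two roots are 466 and 621.

466, 621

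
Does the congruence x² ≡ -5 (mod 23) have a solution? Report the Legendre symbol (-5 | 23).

Euler's criterion: (-5/23) ≡ 18^11 (mod 23).
18^2 ≡ 2 (mod 23)
18^4 ≡ 4 (mod 23)
18^8 ≡ 16 (mod 23)
18^11 = 18^(8+2+1) ≡ 1 (mod 23).
Result is 1, so (-5/23) = 1.

1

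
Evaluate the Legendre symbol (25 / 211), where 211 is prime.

1

Reciprocity: 25 ≡ 1 and 211 ≡ 3 (mod 4), so (25/211) = +(211/25).
Reduce top mod 25: now compute (11/25).
Reciprocity: 11 ≡ 3 and 25 ≡ 1 (mod 4), so (11/25) = +(25/11).
Reduce top mod 11: now compute (3/11).
Reciprocity: 3 ≡ 3 and 11 ≡ 3 (mod 4), so (3/11) = −(11/3).
Reduce top mod 3: now compute (2/3).
Pull out 2: since 3 ≡ 3 (mod 8), (2/3) = -1.
Reached (1/3) = 1. Collecting the sign flips along the way, the symbol is +1.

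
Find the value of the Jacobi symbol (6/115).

1

Pull out 2: since 115 ≡ 3 (mod 8), (2/115) = -1.
Reciprocity: 3 ≡ 3 and 115 ≡ 3 (mod 4), so (3/115) = −(115/3).
Reduce top mod 3: now compute (1/3).
Reached (1/3) = 1. Collecting the sign flips along the way, the symbol is +1.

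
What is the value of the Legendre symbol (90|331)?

Pull out 2: since 331 ≡ 3 (mod 8), (2/331) = -1.
Reciprocity: 45 ≡ 1 and 331 ≡ 3 (mod 4), so (45/331) = +(331/45).
Reduce top mod 45: now compute (16/45).
Pull out 2^4: since 45 ≡ 5 (mod 8), (2/45) = -1, so (2/45)^4 = +1.
Reached (1/45) = 1. Collecting the sign flips along the way, the symbol is -1.

-1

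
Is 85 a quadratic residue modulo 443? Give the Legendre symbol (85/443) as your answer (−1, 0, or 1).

-1

Reciprocity: 85 ≡ 1 and 443 ≡ 3 (mod 4), so (85/443) = +(443/85).
Reduce top mod 85: now compute (18/85).
Pull out 2: since 85 ≡ 5 (mod 8), (2/85) = -1.
Reciprocity: 9 ≡ 1 and 85 ≡ 1 (mod 4), so (9/85) = +(85/9).
Reduce top mod 9: now compute (4/9).
Pull out 2^2: since 9 ≡ 1 (mod 8), (2/9) = +1, so (2/9)^2 = +1.
Reached (1/9) = 1. Collecting the sign flips along the way, the symbol is -1.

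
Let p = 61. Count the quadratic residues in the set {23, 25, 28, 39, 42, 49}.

(23/61) = -1 → non-residue.
(25/61) = +1 → QR.
(28/61) = -1 → non-residue.
(39/61) = +1 → QR.
(42/61) = +1 → QR.
(49/61) = +1 → QR.
Total quadratic residues among the 6: 4.

4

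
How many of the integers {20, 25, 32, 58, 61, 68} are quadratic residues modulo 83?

(20/83) = -1 → non-residue.
(25/83) = +1 → QR.
(32/83) = -1 → non-residue.
(58/83) = -1 → non-residue.
(61/83) = +1 → QR.
(68/83) = +1 → QR.
Total quadratic residues among the 6: 3.

3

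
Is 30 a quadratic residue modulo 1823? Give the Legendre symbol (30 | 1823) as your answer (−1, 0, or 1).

-1

Pull out 2: since 1823 ≡ 7 (mod 8), (2/1823) = +1.
Reciprocity: 15 ≡ 3 and 1823 ≡ 3 (mod 4), so (15/1823) = −(1823/15).
Reduce top mod 15: now compute (8/15).
Pull out 2^3: since 15 ≡ 7 (mod 8), (2/15) = +1, so (2/15)^3 = +1.
Reached (1/15) = 1. Collecting the sign flips along the way, the symbol is -1.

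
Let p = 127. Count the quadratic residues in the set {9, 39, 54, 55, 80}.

(9/127) = +1 → QR.
(39/127) = -1 → non-residue.
(54/127) = -1 → non-residue.
(55/127) = -1 → non-residue.
(80/127) = -1 → non-residue.
Total quadratic residues among the 5: 1.

1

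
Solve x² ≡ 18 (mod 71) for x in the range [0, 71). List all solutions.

35, 36

Since 71 ≡ 3 (mod 4), a square root of 18 is 18^((71+1)/4) = 18^18 mod 71.
Repeated squaring: 18^2≡40, 18^4≡38, 18^8≡24, 18^16≡8 (mod 71).
18^18 = 18^(16+2) ≡ 36 (mod 71).
Check: 36² = 1296 ≡ 18 (mod 71). The two roots are 35 and 36.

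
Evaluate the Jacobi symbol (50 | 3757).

-1

Pull out 2: since 3757 ≡ 5 (mod 8), (2/3757) = -1.
Reciprocity: 25 ≡ 1 and 3757 ≡ 1 (mod 4), so (25/3757) = +(3757/25).
Reduce top mod 25: now compute (7/25).
Reciprocity: 7 ≡ 3 and 25 ≡ 1 (mod 4), so (7/25) = +(25/7).
Reduce top mod 7: now compute (4/7).
Pull out 2^2: since 7 ≡ 7 (mod 8), (2/7) = +1, so (2/7)^2 = +1.
Reached (1/7) = 1. Collecting the sign flips along the way, the symbol is -1.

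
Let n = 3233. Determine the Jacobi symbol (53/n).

Reciprocity: 53 ≡ 1 and 3233 ≡ 1 (mod 4), so (53/3233) = +(3233/53).
Reduce top mod 53: now compute (0/53).
Top reduces to 0: gcd > 1, so the symbol is 0.

0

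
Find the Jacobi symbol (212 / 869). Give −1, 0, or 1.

Pull out 2^2: since 869 ≡ 5 (mod 8), (2/869) = -1, so (2/869)^2 = +1.
Reciprocity: 53 ≡ 1 and 869 ≡ 1 (mod 4), so (53/869) = +(869/53).
Reduce top mod 53: now compute (21/53).
Reciprocity: 21 ≡ 1 and 53 ≡ 1 (mod 4), so (21/53) = +(53/21).
Reduce top mod 21: now compute (11/21).
Reciprocity: 11 ≡ 3 and 21 ≡ 1 (mod 4), so (11/21) = +(21/11).
Reduce top mod 11: now compute (10/11).
Pull out 2: since 11 ≡ 3 (mod 8), (2/11) = -1.
Reciprocity: 5 ≡ 1 and 11 ≡ 3 (mod 4), so (5/11) = +(11/5).
Reduce top mod 5: now compute (1/5).
Reached (1/5) = 1. Collecting the sign flips along the way, the symbol is -1.

-1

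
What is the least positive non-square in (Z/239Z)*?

7

(2/239) = +1, so 2 is a residue.
(3/239) = +1, so 3 is a residue.
(4/239) = +1, so 4 is a residue.
(5/239) = +1, so 5 is a residue.
(6/239) = +1, so 6 is a residue.
(7/239) = −1, so 7 is the smallest positive non-residue mod 239.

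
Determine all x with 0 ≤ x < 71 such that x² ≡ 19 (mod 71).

Since 71 ≡ 3 (mod 4), a square root of 19 is 19^((71+1)/4) = 19^18 mod 71.
Repeated squaring: 19^2≡6, 19^4≡36, 19^8≡18, 19^16≡40 (mod 71).
19^18 = 19^(16+2) ≡ 27 (mod 71).
Check: 27² = 729 ≡ 19 (mod 71). The two roots are 27 and 44.

27, 44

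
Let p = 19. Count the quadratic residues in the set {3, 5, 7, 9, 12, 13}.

(3/19) = -1 → non-residue.
(5/19) = +1 → QR.
(7/19) = +1 → QR.
(9/19) = +1 → QR.
(12/19) = -1 → non-residue.
(13/19) = -1 → non-residue.
Total quadratic residues among the 6: 3.

3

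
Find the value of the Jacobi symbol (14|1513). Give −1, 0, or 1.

Pull out 2: since 1513 ≡ 1 (mod 8), (2/1513) = +1.
Reciprocity: 7 ≡ 3 and 1513 ≡ 1 (mod 4), so (7/1513) = +(1513/7).
Reduce top mod 7: now compute (1/7).
Reached (1/7) = 1. Collecting the sign flips along the way, the symbol is +1.

1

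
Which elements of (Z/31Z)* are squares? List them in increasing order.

1,2,4,5,7,8,9,10,14,16,18,19,20,25,28

Square k = 1,…,15 (k and 31−k give the same square):
1²=1, 2²=4, 3²=9, 4²=16, 5²=25, 6²≡5, 7²≡18, 8²≡2, 9²≡19, 10²≡7, 11²≡28, 12²≡20, 13²≡14, 14²≡10, 15²≡8 (mod 31).
So the quadratic residues mod 31 are {1, 2, 4, 5, 7, 8, 9, 10, 14, 16, 18, 19, 20, 25, 28}.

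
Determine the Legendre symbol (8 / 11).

-1

Pull out 2^3: since 11 ≡ 3 (mod 8), (2/11) = -1, so (2/11)^3 = -1.
Reached (1/11) = 1. Collecting the sign flips along the way, the symbol is -1.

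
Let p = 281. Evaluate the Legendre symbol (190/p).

Pull out 2: since 281 ≡ 1 (mod 8), (2/281) = +1.
Reciprocity: 95 ≡ 3 and 281 ≡ 1 (mod 4), so (95/281) = +(281/95).
Reduce top mod 95: now compute (91/95).
Reciprocity: 91 ≡ 3 and 95 ≡ 3 (mod 4), so (91/95) = −(95/91).
Reduce top mod 91: now compute (4/91).
Pull out 2^2: since 91 ≡ 3 (mod 8), (2/91) = -1, so (2/91)^2 = +1.
Reached (1/91) = 1. Collecting the sign flips along the way, the symbol is -1.

-1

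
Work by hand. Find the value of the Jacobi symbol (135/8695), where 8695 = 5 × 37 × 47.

0

Reciprocity: 135 ≡ 3 and 8695 ≡ 3 (mod 4), so (135/8695) = −(8695/135).
Reduce top mod 135: now compute (55/135).
Reciprocity: 55 ≡ 3 and 135 ≡ 3 (mod 4), so (55/135) = −(135/55).
Reduce top mod 55: now compute (25/55).
Reciprocity: 25 ≡ 1 and 55 ≡ 3 (mod 4), so (25/55) = +(55/25).
Reduce top mod 25: now compute (5/25).
Reciprocity: 5 ≡ 1 and 25 ≡ 1 (mod 4), so (5/25) = +(25/5).
Reduce top mod 5: now compute (0/5).
Top reduces to 0: gcd > 1, so the symbol is 0.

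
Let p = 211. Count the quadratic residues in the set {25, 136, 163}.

3

(25/211) = +1 → QR.
(136/211) = +1 → QR.
(163/211) = +1 → QR.
Total quadratic residues among the 3: 3.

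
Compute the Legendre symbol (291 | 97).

0

First reduce: 291 ≡ 0 (mod 97).
Top reduces to 0: gcd > 1, so the symbol is 0.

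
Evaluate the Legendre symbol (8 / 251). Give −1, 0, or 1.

Euler's criterion: (8/251) ≡ 8^125 (mod 251).
8^2 ≡ 64 (mod 251)
8^4 ≡ 80 (mod 251)
8^8 ≡ 125 (mod 251)
8^16 ≡ 63 (mod 251)
8^32 ≡ 204 (mod 251)
8^64 ≡ 201 (mod 251)
8^125 = 8^(64+32+16+8+4+1) ≡ 250 (mod 251).
Result is 250 ≡ −1, so (8/251) = −1.

-1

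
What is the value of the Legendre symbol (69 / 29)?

-1

First reduce: 69 ≡ 11 (mod 29).
Reciprocity: 11 ≡ 3 and 29 ≡ 1 (mod 4), so (11/29) = +(29/11).
Reduce top mod 11: now compute (7/11).
Reciprocity: 7 ≡ 3 and 11 ≡ 3 (mod 4), so (7/11) = −(11/7).
Reduce top mod 7: now compute (4/7).
Pull out 2^2: since 7 ≡ 7 (mod 8), (2/7) = +1, so (2/7)^2 = +1.
Reached (1/7) = 1. Collecting the sign flips along the way, the symbol is -1.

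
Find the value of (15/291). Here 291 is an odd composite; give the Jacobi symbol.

0

Reciprocity: 15 ≡ 3 and 291 ≡ 3 (mod 4), so (15/291) = −(291/15).
Reduce top mod 15: now compute (6/15).
Pull out 2: since 15 ≡ 7 (mod 8), (2/15) = +1.
Reciprocity: 3 ≡ 3 and 15 ≡ 3 (mod 4), so (3/15) = −(15/3).
Reduce top mod 3: now compute (0/3).
Top reduces to 0: gcd > 1, so the symbol is 0.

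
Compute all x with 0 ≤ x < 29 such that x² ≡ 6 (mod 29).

8, 21

29 ≡ 1 (mod 4), so we find a root by search.
Trying successive values, 8² = 64 ≡ 6 (mod 29). The other root is 29 − 8 = 21.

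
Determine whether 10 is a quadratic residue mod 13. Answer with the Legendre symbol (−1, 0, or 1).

Pull out 2: since 13 ≡ 5 (mod 8), (2/13) = -1.
Reciprocity: 5 ≡ 1 and 13 ≡ 1 (mod 4), so (5/13) = +(13/5).
Reduce top mod 5: now compute (3/5).
Reciprocity: 3 ≡ 3 and 5 ≡ 1 (mod 4), so (3/5) = +(5/3).
Reduce top mod 3: now compute (2/3).
Pull out 2: since 3 ≡ 3 (mod 8), (2/3) = -1.
Reached (1/3) = 1. Collecting the sign flips along the way, the symbol is +1.

1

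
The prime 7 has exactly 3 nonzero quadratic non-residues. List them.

3, 5, 6

Square k = 1,…,3 (k and 7−k give the same square):
1²=1, 2²=4, 3²≡2 (mod 7).
The residues are {1, 2, 4}; the non-residues are the remaining 3 nonzero classes.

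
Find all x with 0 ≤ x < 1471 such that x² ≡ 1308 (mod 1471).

Since 1471 ≡ 3 (mod 4), a square root of 1308 is 1308^((1471+1)/4) = 1308^368 mod 1471.
Repeated squaring: 1308^2≡91, 1308^4≡926, 1308^8≡1354, 1308^16≡450, 1308^32≡973, 1308^64≡876, 1308^128≡985, 1308^256≡836 (mod 1471).
1308^368 = 1308^(256+64+32+16) ≡ 980 (mod 1471).
Check: 980² = 960400 ≡ 1308 (mod 1471). The two roots are 491 and 980.

491, 980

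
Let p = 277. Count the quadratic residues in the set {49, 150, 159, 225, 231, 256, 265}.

(49/277) = +1 → QR.
(150/277) = -1 → non-residue.
(159/277) = -1 → non-residue.
(225/277) = +1 → QR.
(231/277) = -1 → non-residue.
(256/277) = +1 → QR.
(265/277) = +1 → QR.
Total quadratic residues among the 7: 4.

4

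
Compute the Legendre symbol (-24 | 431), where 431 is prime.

First reduce: -24 ≡ 407 (mod 431).
Reciprocity: 407 ≡ 3 and 431 ≡ 3 (mod 4), so (407/431) = −(431/407).
Reduce top mod 407: now compute (24/407).
Pull out 2^3: since 407 ≡ 7 (mod 8), (2/407) = +1, so (2/407)^3 = +1.
Reciprocity: 3 ≡ 3 and 407 ≡ 3 (mod 4), so (3/407) = −(407/3).
Reduce top mod 3: now compute (2/3).
Pull out 2: since 3 ≡ 3 (mod 8), (2/3) = -1.
Reached (1/3) = 1. Collecting the sign flips along the way, the symbol is -1.

-1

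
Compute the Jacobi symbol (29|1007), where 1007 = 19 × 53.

Reciprocity: 29 ≡ 1 and 1007 ≡ 3 (mod 4), so (29/1007) = +(1007/29).
Reduce top mod 29: now compute (21/29).
Reciprocity: 21 ≡ 1 and 29 ≡ 1 (mod 4), so (21/29) = +(29/21).
Reduce top mod 21: now compute (8/21).
Pull out 2^3: since 21 ≡ 5 (mod 8), (2/21) = -1, so (2/21)^3 = -1.
Reached (1/21) = 1. Collecting the sign flips along the way, the symbol is -1.

-1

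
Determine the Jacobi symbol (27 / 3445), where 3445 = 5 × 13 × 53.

Reciprocity: 27 ≡ 3 and 3445 ≡ 1 (mod 4), so (27/3445) = +(3445/27).
Reduce top mod 27: now compute (16/27).
Pull out 2^4: since 27 ≡ 3 (mod 8), (2/27) = -1, so (2/27)^4 = +1.
Reached (1/27) = 1. Collecting the sign flips along the way, the symbol is +1.

1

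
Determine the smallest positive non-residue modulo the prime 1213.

2

(2/1213) = −1, so 2 is the smallest positive non-residue mod 1213.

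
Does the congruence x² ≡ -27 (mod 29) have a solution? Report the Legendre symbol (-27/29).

-1

First reduce: -27 ≡ 2 (mod 29).
Pull out 2: since 29 ≡ 5 (mod 8), (2/29) = -1.
Reached (1/29) = 1. Collecting the sign flips along the way, the symbol is -1.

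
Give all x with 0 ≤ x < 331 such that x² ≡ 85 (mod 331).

164, 167

Since 331 ≡ 3 (mod 4), a square root of 85 is 85^((331+1)/4) = 85^83 mod 331.
Repeated squaring: 85^2≡274, 85^4≡270, 85^8≡80, 85^16≡111, 85^32≡74, 85^64≡180 (mod 331).
85^83 = 85^(64+16+2+1) ≡ 167 (mod 331).
Check: 167² = 27889 ≡ 85 (mod 331). The two roots are 164 and 167.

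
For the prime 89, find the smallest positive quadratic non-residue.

3

(2/89) = +1, so 2 is a residue.
(3/89) = −1, so 3 is the smallest positive non-residue mod 89.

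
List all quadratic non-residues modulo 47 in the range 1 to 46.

Square k = 1,…,23 (k and 47−k give the same square):
1²=1, 2²=4, 3²=9, 4²=16, 5²=25, 6²=36, 7²≡2, 8²≡17, 9²≡34, 10²≡6, 11²≡27, 12²≡3, 13²≡28, 14²≡8, 15²≡37, 16²≡21, 17²≡7, 18²≡42, 19²≡32, 20²≡24, 21²≡18, 22²≡14, 23²≡12 (mod 47).
The residues are {1, 2, 3, 4, 6, 7, 8, 9, 12, 14, 16, 17, 18, 21, 24, 25, 27, 28, 32, 34, 36, 37, 42}; the non-residues are the remaining 23 nonzero classes.

5,10,11,13,15,19,20,22,23,26,29,30,31,33,35,38,39,40,41,43,44,45,46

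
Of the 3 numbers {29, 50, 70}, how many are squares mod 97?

2

(29/97) = -1 → non-residue.
(50/97) = +1 → QR.
(70/97) = +1 → QR.
Total quadratic residues among the 3: 2.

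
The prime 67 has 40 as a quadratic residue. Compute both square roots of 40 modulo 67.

Since 67 ≡ 3 (mod 4), a square root of 40 is 40^((67+1)/4) = 40^17 mod 67.
Repeated squaring: 40^2≡59, 40^4≡64, 40^8≡9, 40^16≡14 (mod 67).
40^17 = 40^(16+1) ≡ 24 (mod 67).
Check: 24² = 576 ≡ 40 (mod 67). The two roots are 24 and 43.

24, 43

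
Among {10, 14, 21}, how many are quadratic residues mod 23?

0

(10/23) = -1 → non-residue.
(14/23) = -1 → non-residue.
(21/23) = -1 → non-residue.
Total quadratic residues among the 3: 0.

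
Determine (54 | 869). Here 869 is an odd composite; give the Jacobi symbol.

1

Pull out 2: since 869 ≡ 5 (mod 8), (2/869) = -1.
Reciprocity: 27 ≡ 3 and 869 ≡ 1 (mod 4), so (27/869) = +(869/27).
Reduce top mod 27: now compute (5/27).
Reciprocity: 5 ≡ 1 and 27 ≡ 3 (mod 4), so (5/27) = +(27/5).
Reduce top mod 5: now compute (2/5).
Pull out 2: since 5 ≡ 5 (mod 8), (2/5) = -1.
Reached (1/5) = 1. Collecting the sign flips along the way, the symbol is +1.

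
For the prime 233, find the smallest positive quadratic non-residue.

3

(2/233) = +1, so 2 is a residue.
(3/233) = −1, so 3 is the smallest positive non-residue mod 233.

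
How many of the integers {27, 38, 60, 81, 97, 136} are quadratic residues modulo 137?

(27/137) = -1 → non-residue.
(38/137) = +1 → QR.
(60/137) = +1 → QR.
(81/137) = +1 → QR.
(97/137) = -1 → non-residue.
(136/137) = +1 → QR.
Total quadratic residues among the 6: 4.

4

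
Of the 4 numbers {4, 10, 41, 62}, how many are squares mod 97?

(4/97) = +1 → QR.
(10/97) = -1 → non-residue.
(41/97) = -1 → non-residue.
(62/97) = +1 → QR.
Total quadratic residues among the 4: 2.

2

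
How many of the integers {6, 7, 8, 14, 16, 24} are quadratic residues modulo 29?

4

(6/29) = +1 → QR.
(7/29) = +1 → QR.
(8/29) = -1 → non-residue.
(14/29) = -1 → non-residue.
(16/29) = +1 → QR.
(24/29) = +1 → QR.
Total quadratic residues among the 6: 4.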